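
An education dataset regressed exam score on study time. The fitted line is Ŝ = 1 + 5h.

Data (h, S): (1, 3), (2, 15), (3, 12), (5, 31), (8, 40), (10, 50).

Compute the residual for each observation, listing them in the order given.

-3, 4, -4, 5, -1, -1

h=1: Ŝ = 1 + 5·1 = 6; r = 3 − 6 = -3
h=2: Ŝ = 1 + 5·2 = 11; r = 15 − 11 = 4
h=3: Ŝ = 1 + 5·3 = 16; r = 12 − 16 = -4
h=5: Ŝ = 1 + 5·5 = 26; r = 31 − 26 = 5
h=8: Ŝ = 1 + 5·8 = 41; r = 40 − 41 = -1
h=10: Ŝ = 1 + 5·10 = 51; r = 50 − 51 = -1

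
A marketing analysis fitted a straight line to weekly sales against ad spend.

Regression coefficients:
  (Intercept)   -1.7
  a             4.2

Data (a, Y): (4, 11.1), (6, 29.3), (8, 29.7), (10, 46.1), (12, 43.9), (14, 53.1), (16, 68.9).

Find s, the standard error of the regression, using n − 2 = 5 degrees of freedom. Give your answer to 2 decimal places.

a=4: Ŷ = -1.7 + 4.2·4 = 15.1; e = 11.1 − 15.1 = -4
a=6: Ŷ = -1.7 + 4.2·6 = 23.5; e = 29.3 − 23.5 = 5.8
a=8: Ŷ = -1.7 + 4.2·8 = 31.9; e = 29.7 − 31.9 = -2.2
a=10: Ŷ = -1.7 + 4.2·10 = 40.3; e = 46.1 − 40.3 = 5.8
a=12: Ŷ = -1.7 + 4.2·12 = 48.7; e = 43.9 − 48.7 = -4.8
a=14: Ŷ = -1.7 + 4.2·14 = 57.1; e = 53.1 − 57.1 = -4
a=16: Ŷ = -1.7 + 4.2·16 = 65.5; e = 68.9 − 65.5 = 3.4
SSE = 16 + 33.64 + 4.84 + 33.64 + 23.04 + 16 + 11.56 = 138.72
s = √(138.72/5) = √27.744 ≈ 5.27

s = 5.27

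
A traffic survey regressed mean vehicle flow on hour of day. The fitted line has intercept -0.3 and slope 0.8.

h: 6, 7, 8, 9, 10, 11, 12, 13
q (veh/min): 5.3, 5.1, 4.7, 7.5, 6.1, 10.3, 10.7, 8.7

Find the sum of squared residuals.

h=6: ŷ = -0.3 + 0.8·6 = 4.5; r = 5.3 − 4.5 = 0.8
h=7: ŷ = -0.3 + 0.8·7 = 5.3; r = 5.1 − 5.3 = -0.2
h=8: ŷ = -0.3 + 0.8·8 = 6.1; r = 4.7 − 6.1 = -1.4
h=9: ŷ = -0.3 + 0.8·9 = 6.9; r = 7.5 − 6.9 = 0.6
h=10: ŷ = -0.3 + 0.8·10 = 7.7; r = 6.1 − 7.7 = -1.6
h=11: ŷ = -0.3 + 0.8·11 = 8.5; r = 10.3 − 8.5 = 1.8
h=12: ŷ = -0.3 + 0.8·12 = 9.3; r = 10.7 − 9.3 = 1.4
h=13: ŷ = -0.3 + 0.8·13 = 10.1; r = 8.7 − 10.1 = -1.4
SSE = 0.64 + 0.04 + 1.96 + 0.36 + 2.56 + 3.24 + 1.96 + 1.96 = 12.72

SSE = 12.72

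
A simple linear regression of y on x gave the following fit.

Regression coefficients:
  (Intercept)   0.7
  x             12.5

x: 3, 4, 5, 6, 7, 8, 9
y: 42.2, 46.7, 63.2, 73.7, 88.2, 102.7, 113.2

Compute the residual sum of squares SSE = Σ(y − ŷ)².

SSE = 40

x=3: ŷ = 0.7 + 12.5·3 = 38.2; r = 42.2 − 38.2 = 4
x=4: ŷ = 0.7 + 12.5·4 = 50.7; r = 46.7 − 50.7 = -4
x=5: ŷ = 0.7 + 12.5·5 = 63.2; r = 63.2 − 63.2 = 0
x=6: ŷ = 0.7 + 12.5·6 = 75.7; r = 73.7 − 75.7 = -2
x=7: ŷ = 0.7 + 12.5·7 = 88.2; r = 88.2 − 88.2 = 0
x=8: ŷ = 0.7 + 12.5·8 = 100.7; r = 102.7 − 100.7 = 2
x=9: ŷ = 0.7 + 12.5·9 = 113.2; r = 113.2 − 113.2 = 0
SSE = 16 + 16 + 0 + 4 + 0 + 4 + 0 = 40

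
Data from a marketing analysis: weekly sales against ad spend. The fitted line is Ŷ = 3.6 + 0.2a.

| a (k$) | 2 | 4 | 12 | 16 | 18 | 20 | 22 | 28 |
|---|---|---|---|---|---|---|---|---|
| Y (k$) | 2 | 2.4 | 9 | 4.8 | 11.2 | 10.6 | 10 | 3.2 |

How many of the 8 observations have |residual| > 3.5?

a=2: Ŷ = 3.6 + 0.2·2 = 4; e = 2 − 4 = -2
a=4: Ŷ = 3.6 + 0.2·4 = 4.4; e = 2.4 − 4.4 = -2
a=12: Ŷ = 3.6 + 0.2·12 = 6; e = 9 − 6 = 3
a=16: Ŷ = 3.6 + 0.2·16 = 6.8; e = 4.8 − 6.8 = -2
a=18: Ŷ = 3.6 + 0.2·18 = 7.2; e = 11.2 − 7.2 = 4
a=20: Ŷ = 3.6 + 0.2·20 = 7.6; e = 10.6 − 7.6 = 3
a=22: Ŷ = 3.6 + 0.2·22 = 8; e = 10 − 8 = 2
a=28: Ŷ = 3.6 + 0.2·28 = 9.2; e = 3.2 − 9.2 = -6
|e| > 3.5: a=18 (|e|=4), a=28 (|e|=6) → 2

2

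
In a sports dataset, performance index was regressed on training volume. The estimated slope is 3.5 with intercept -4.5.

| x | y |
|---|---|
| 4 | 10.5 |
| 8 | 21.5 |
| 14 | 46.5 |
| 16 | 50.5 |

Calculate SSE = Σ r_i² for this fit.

x=4: ŷ = -4.5 + 3.5·4 = 9.5; r = 10.5 − 9.5 = 1
x=8: ŷ = -4.5 + 3.5·8 = 23.5; r = 21.5 − 23.5 = -2
x=14: ŷ = -4.5 + 3.5·14 = 44.5; r = 46.5 − 44.5 = 2
x=16: ŷ = -4.5 + 3.5·16 = 51.5; r = 50.5 − 51.5 = -1
SSE = 1 + 4 + 4 + 1 = 10

SSE = 10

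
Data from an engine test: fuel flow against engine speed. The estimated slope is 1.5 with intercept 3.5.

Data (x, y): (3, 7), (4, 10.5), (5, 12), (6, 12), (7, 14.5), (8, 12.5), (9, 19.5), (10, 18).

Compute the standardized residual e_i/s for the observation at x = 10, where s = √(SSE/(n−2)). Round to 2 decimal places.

x=3: ŷ = 3.5 + 1.5·3 = 8; e = 7 − 8 = -1
x=4: ŷ = 3.5 + 1.5·4 = 9.5; e = 10.5 − 9.5 = 1
x=5: ŷ = 3.5 + 1.5·5 = 11; e = 12 − 11 = 1
x=6: ŷ = 3.5 + 1.5·6 = 12.5; e = 12 − 12.5 = -0.5
x=7: ŷ = 3.5 + 1.5·7 = 14; e = 14.5 − 14 = 0.5
x=8: ŷ = 3.5 + 1.5·8 = 15.5; e = 12.5 − 15.5 = -3
x=9: ŷ = 3.5 + 1.5·9 = 17; e = 19.5 − 17 = 2.5
x=10: ŷ = 3.5 + 1.5·10 = 18.5; e = 18 − 18.5 = -0.5
SSE = 1 + 1 + 1 + 0.25 + 0.25 + 9 + 6.25 + 0.25 = 19
s = √(19/6) = 1.77951
e/s = -0.5 / 1.77951 = -0.28

-0.28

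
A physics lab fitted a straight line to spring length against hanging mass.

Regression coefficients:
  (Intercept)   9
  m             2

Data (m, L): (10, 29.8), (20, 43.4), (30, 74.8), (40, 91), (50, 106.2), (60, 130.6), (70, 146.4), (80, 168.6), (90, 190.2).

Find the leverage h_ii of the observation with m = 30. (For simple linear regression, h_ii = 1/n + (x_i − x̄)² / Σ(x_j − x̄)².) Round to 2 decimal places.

h = 0.18

m̄ = (10 + 20 + 30 + 40 + 50 + 60 + 70 + 80 + 90)/9 = 50
Σ(m − m̄)² = 1600 + 900 + 400 + 100 + 0 + 100 + 400 + 900 + 1600 = 6000
h = 1/9 + (-20)²/6000 = 0.111111 + 0.0666667 = 0.18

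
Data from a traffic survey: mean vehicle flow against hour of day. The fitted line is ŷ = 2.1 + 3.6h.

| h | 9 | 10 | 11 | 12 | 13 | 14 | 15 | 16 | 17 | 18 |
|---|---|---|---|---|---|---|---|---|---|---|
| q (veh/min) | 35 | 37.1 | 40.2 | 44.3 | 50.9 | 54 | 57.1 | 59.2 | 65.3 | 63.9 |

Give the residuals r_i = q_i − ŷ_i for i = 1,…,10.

0.5, -1, -1.5, -1, 2, 1.5, 1, -0.5, 2, -3

h=9: ŷ = 2.1 + 3.6·9 = 34.5; r = 35 − 34.5 = 0.5
h=10: ŷ = 2.1 + 3.6·10 = 38.1; r = 37.1 − 38.1 = -1
h=11: ŷ = 2.1 + 3.6·11 = 41.7; r = 40.2 − 41.7 = -1.5
h=12: ŷ = 2.1 + 3.6·12 = 45.3; r = 44.3 − 45.3 = -1
h=13: ŷ = 2.1 + 3.6·13 = 48.9; r = 50.9 − 48.9 = 2
h=14: ŷ = 2.1 + 3.6·14 = 52.5; r = 54 − 52.5 = 1.5
h=15: ŷ = 2.1 + 3.6·15 = 56.1; r = 57.1 − 56.1 = 1
h=16: ŷ = 2.1 + 3.6·16 = 59.7; r = 59.2 − 59.7 = -0.5
h=17: ŷ = 2.1 + 3.6·17 = 63.3; r = 65.3 − 63.3 = 2
h=18: ŷ = 2.1 + 3.6·18 = 66.9; r = 63.9 − 66.9 = -3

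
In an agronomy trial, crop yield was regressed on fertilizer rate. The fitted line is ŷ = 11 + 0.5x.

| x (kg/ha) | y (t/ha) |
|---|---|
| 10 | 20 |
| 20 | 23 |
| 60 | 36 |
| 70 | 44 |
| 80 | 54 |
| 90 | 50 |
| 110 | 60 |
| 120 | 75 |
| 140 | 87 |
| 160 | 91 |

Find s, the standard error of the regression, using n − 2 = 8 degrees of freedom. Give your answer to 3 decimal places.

x=10: ŷ = 11 + 0.5·10 = 16; e = 20 − 16 = 4
x=20: ŷ = 11 + 0.5·20 = 21; e = 23 − 21 = 2
x=60: ŷ = 11 + 0.5·60 = 41; e = 36 − 41 = -5
x=70: ŷ = 11 + 0.5·70 = 46; e = 44 − 46 = -2
x=80: ŷ = 11 + 0.5·80 = 51; e = 54 − 51 = 3
x=90: ŷ = 11 + 0.5·90 = 56; e = 50 − 56 = -6
x=110: ŷ = 11 + 0.5·110 = 66; e = 60 − 66 = -6
x=120: ŷ = 11 + 0.5·120 = 71; e = 75 − 71 = 4
x=140: ŷ = 11 + 0.5·140 = 81; e = 87 − 81 = 6
x=160: ŷ = 11 + 0.5·160 = 91; e = 91 − 91 = 0
SSE = 16 + 4 + 25 + 4 + 9 + 36 + 36 + 16 + 36 + 0 = 182
s = √(182/8) = √22.75 ≈ 4.770

s = 4.770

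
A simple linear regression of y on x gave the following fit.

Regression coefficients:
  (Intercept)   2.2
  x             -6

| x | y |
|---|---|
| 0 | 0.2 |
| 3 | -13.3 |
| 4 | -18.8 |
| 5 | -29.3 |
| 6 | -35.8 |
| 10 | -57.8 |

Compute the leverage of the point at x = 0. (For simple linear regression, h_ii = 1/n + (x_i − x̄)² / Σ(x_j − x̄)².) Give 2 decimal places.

x̄ = (0 + 3 + 4 + 5 + 6 + 10)/6 = 4.66667
Σ(x − x̄)² = 21.7778 + 2.77778 + 0.444444 + 0.111111 + 1.77778 + 28.4444 = 55.3333
h = 1/6 + (-4.66667)²/55.3333 = 0.166667 + 0.393574 = 0.56

h = 0.56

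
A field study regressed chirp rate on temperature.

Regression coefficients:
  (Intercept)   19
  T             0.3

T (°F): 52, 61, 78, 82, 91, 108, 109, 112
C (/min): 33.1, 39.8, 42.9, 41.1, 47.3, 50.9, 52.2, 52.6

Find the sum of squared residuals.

SSE = 16.5

T=52: ŷ = 19 + 0.3·52 = 34.6; r = 33.1 − 34.6 = -1.5
T=61: ŷ = 19 + 0.3·61 = 37.3; r = 39.8 − 37.3 = 2.5
T=78: ŷ = 19 + 0.3·78 = 42.4; r = 42.9 − 42.4 = 0.5
T=82: ŷ = 19 + 0.3·82 = 43.6; r = 41.1 − 43.6 = -2.5
T=91: ŷ = 19 + 0.3·91 = 46.3; r = 47.3 − 46.3 = 1
T=108: ŷ = 19 + 0.3·108 = 51.4; r = 50.9 − 51.4 = -0.5
T=109: ŷ = 19 + 0.3·109 = 51.7; r = 52.2 − 51.7 = 0.5
T=112: ŷ = 19 + 0.3·112 = 52.6; r = 52.6 − 52.6 = 0
SSE = 2.25 + 6.25 + 0.25 + 6.25 + 1 + 0.25 + 0.25 + 0 = 16.5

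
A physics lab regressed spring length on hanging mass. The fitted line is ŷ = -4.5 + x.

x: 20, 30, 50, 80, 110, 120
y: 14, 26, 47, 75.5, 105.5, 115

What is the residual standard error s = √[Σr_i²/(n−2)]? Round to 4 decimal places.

x=20: ŷ = -4.5 + 20 = 15.5; r = 14 − 15.5 = -1.5
x=30: ŷ = -4.5 + 30 = 25.5; r = 26 − 25.5 = 0.5
x=50: ŷ = -4.5 + 50 = 45.5; r = 47 − 45.5 = 1.5
x=80: ŷ = -4.5 + 80 = 75.5; r = 75.5 − 75.5 = 0
x=110: ŷ = -4.5 + 110 = 105.5; r = 105.5 − 105.5 = 0
x=120: ŷ = -4.5 + 120 = 115.5; r = 115 − 115.5 = -0.5
SSE = 2.25 + 0.25 + 2.25 + 0 + 0 + 0.25 = 5
s = √(5/4) = √1.25 ≈ 1.1180

s = 1.1180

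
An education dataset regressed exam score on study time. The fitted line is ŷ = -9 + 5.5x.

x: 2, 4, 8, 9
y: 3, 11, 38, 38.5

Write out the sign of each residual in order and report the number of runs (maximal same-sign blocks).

x=2: ŷ = -9 + 5.5·2 = 2; r = 3 − 2 = 1
x=4: ŷ = -9 + 5.5·4 = 13; r = 11 − 13 = -2
x=8: ŷ = -9 + 5.5·8 = 35; r = 38 − 35 = 3
x=9: ŷ = -9 + 5.5·9 = 40.5; r = 38.5 − 40.5 = -2
Signs: + − + −
Runs: +×1, −×1, +×1, −×1 → 4

4 runs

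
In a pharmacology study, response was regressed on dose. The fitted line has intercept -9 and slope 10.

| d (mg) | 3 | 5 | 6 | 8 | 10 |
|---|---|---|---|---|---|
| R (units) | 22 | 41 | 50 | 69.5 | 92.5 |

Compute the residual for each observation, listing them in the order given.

d=3: R̂ = -9 + 10·3 = 21; e = 22 − 21 = 1
d=5: R̂ = -9 + 10·5 = 41; e = 41 − 41 = 0
d=6: R̂ = -9 + 10·6 = 51; e = 50 − 51 = -1
d=8: R̂ = -9 + 10·8 = 71; e = 69.5 − 71 = -1.5
d=10: R̂ = -9 + 10·10 = 91; e = 92.5 − 91 = 1.5

1, 0, -1, -1.5, 1.5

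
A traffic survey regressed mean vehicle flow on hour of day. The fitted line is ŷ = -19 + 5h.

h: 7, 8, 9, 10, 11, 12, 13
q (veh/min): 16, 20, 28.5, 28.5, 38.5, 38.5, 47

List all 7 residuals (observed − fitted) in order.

0, -1, 2.5, -2.5, 2.5, -2.5, 1

h=7: ŷ = -19 + 5·7 = 16; r = 16 − 16 = 0
h=8: ŷ = -19 + 5·8 = 21; r = 20 − 21 = -1
h=9: ŷ = -19 + 5·9 = 26; r = 28.5 − 26 = 2.5
h=10: ŷ = -19 + 5·10 = 31; r = 28.5 − 31 = -2.5
h=11: ŷ = -19 + 5·11 = 36; r = 38.5 − 36 = 2.5
h=12: ŷ = -19 + 5·12 = 41; r = 38.5 − 41 = -2.5
h=13: ŷ = -19 + 5·13 = 46; r = 47 − 46 = 1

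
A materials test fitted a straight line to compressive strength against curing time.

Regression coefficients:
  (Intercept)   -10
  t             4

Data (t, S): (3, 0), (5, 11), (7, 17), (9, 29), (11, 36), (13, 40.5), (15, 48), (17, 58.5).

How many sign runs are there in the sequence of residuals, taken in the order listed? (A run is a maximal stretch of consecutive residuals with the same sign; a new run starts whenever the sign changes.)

6 runs

t=3: Ŝ = -10 + 4·3 = 2; e = 0 − 2 = -2
t=5: Ŝ = -10 + 4·5 = 10; e = 11 − 10 = 1
t=7: Ŝ = -10 + 4·7 = 18; e = 17 − 18 = -1
t=9: Ŝ = -10 + 4·9 = 26; e = 29 − 26 = 3
t=11: Ŝ = -10 + 4·11 = 34; e = 36 − 34 = 2
t=13: Ŝ = -10 + 4·13 = 42; e = 40.5 − 42 = -1.5
t=15: Ŝ = -10 + 4·15 = 50; e = 48 − 50 = -2
t=17: Ŝ = -10 + 4·17 = 58; e = 58.5 − 58 = 0.5
Signs: − + − + + − − +
Runs: −×1, +×1, −×1, +×2, −×2, +×1 → 6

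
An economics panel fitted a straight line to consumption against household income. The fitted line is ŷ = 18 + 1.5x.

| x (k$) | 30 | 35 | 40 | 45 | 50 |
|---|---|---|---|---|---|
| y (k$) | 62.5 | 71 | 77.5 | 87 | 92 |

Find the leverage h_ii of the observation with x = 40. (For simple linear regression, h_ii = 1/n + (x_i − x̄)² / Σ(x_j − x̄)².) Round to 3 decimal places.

x̄ = (30 + 35 + 40 + 45 + 50)/5 = 40
Σ(x − x̄)² = 100 + 25 + 0 + 25 + 100 = 250
h = 1/5 + (0)²/250 = 0.2 + 0 = 0.200

h = 0.200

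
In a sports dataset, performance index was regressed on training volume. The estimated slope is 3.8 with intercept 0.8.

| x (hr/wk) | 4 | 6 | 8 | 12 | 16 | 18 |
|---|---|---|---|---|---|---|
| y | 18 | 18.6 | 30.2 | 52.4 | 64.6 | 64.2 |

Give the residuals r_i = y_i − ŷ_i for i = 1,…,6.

x=4: ŷ = 0.8 + 3.8·4 = 16; r = 18 − 16 = 2
x=6: ŷ = 0.8 + 3.8·6 = 23.6; r = 18.6 − 23.6 = -5
x=8: ŷ = 0.8 + 3.8·8 = 31.2; r = 30.2 − 31.2 = -1
x=12: ŷ = 0.8 + 3.8·12 = 46.4; r = 52.4 − 46.4 = 6
x=16: ŷ = 0.8 + 3.8·16 = 61.6; r = 64.6 − 61.6 = 3
x=18: ŷ = 0.8 + 3.8·18 = 69.2; r = 64.2 − 69.2 = -5

2, -5, -1, 6, 3, -5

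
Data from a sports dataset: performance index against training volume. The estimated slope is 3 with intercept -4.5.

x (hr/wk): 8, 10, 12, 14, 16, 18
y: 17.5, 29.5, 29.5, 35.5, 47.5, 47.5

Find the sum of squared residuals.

x=8: ŷ = -4.5 + 3·8 = 19.5; e = 17.5 − 19.5 = -2
x=10: ŷ = -4.5 + 3·10 = 25.5; e = 29.5 − 25.5 = 4
x=12: ŷ = -4.5 + 3·12 = 31.5; e = 29.5 − 31.5 = -2
x=14: ŷ = -4.5 + 3·14 = 37.5; e = 35.5 − 37.5 = -2
x=16: ŷ = -4.5 + 3·16 = 43.5; e = 47.5 − 43.5 = 4
x=18: ŷ = -4.5 + 3·18 = 49.5; e = 47.5 − 49.5 = -2
SSE = 4 + 16 + 4 + 4 + 16 + 4 = 48

SSE = 48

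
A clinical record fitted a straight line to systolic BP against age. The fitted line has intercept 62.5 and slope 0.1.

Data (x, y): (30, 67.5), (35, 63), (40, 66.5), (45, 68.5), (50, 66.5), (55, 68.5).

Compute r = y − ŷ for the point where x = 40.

ŷ = 62.5 + 0.1·40 = 66.5
r = 66.5 − 66.5 = 0

r = 0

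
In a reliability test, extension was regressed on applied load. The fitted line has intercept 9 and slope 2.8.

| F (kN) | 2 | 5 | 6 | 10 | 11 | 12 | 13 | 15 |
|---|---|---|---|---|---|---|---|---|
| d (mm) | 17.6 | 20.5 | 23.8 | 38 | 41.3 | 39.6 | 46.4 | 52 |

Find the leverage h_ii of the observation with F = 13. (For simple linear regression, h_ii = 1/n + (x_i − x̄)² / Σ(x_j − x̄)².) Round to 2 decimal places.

F̄ = (2 + 5 + 6 + 10 + 11 + 12 + 13 + 15)/8 = 9.25
Σ(F − F̄)² = 52.5625 + 18.0625 + 10.5625 + 0.5625 + 3.0625 + 7.5625 + 14.0625 + 33.0625 = 139.5
h = 1/8 + (3.75)²/139.5 = 0.125 + 0.100806 = 0.23

h = 0.23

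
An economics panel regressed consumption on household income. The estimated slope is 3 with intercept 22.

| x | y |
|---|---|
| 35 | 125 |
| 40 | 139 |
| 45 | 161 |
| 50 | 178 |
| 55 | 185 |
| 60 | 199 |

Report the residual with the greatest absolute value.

x=35: ŷ = 22 + 3·35 = 127; r = 125 − 127 = -2
x=40: ŷ = 22 + 3·40 = 142; r = 139 − 142 = -3
x=45: ŷ = 22 + 3·45 = 157; r = 161 − 157 = 4
x=50: ŷ = 22 + 3·50 = 172; r = 178 − 172 = 6
x=55: ŷ = 22 + 3·55 = 187; r = 185 − 187 = -2
x=60: ŷ = 22 + 3·60 = 202; r = 199 − 202 = -3
Largest |r| is 6 at x = 50, residual 6.

r = 6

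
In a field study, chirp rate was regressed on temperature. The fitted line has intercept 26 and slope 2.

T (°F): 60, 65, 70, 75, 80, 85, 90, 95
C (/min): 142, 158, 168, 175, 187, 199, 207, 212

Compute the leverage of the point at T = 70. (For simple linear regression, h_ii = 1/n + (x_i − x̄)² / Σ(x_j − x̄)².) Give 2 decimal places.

T̄ = (60 + 65 + 70 + 75 + 80 + 85 + 90 + 95)/8 = 77.5
Σ(T − T̄)² = 306.25 + 156.25 + 56.25 + 6.25 + 6.25 + 56.25 + 156.25 + 306.25 = 1050
h = 1/8 + (-7.5)²/1050 = 0.125 + 0.0535714 = 0.18

h = 0.18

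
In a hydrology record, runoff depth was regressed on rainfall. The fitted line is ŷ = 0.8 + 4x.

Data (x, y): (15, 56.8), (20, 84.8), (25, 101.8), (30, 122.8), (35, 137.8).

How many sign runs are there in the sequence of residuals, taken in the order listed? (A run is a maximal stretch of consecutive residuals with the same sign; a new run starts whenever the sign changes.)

x=15: ŷ = 0.8 + 4·15 = 60.8; e = 56.8 − 60.8 = -4
x=20: ŷ = 0.8 + 4·20 = 80.8; e = 84.8 − 80.8 = 4
x=25: ŷ = 0.8 + 4·25 = 100.8; e = 101.8 − 100.8 = 1
x=30: ŷ = 0.8 + 4·30 = 120.8; e = 122.8 − 120.8 = 2
x=35: ŷ = 0.8 + 4·35 = 140.8; e = 137.8 − 140.8 = -3
Signs: − + + + −
Runs: −×1, +×3, −×1 → 3

3 runs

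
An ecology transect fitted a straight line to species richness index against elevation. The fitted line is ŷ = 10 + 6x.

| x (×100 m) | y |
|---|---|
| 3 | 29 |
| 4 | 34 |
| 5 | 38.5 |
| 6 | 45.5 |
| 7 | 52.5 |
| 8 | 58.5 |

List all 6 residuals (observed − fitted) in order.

x=3: ŷ = 10 + 6·3 = 28; e = 29 − 28 = 1
x=4: ŷ = 10 + 6·4 = 34; e = 34 − 34 = 0
x=5: ŷ = 10 + 6·5 = 40; e = 38.5 − 40 = -1.5
x=6: ŷ = 10 + 6·6 = 46; e = 45.5 − 46 = -0.5
x=7: ŷ = 10 + 6·7 = 52; e = 52.5 − 52 = 0.5
x=8: ŷ = 10 + 6·8 = 58; e = 58.5 − 58 = 0.5

1, 0, -1.5, -0.5, 0.5, 0.5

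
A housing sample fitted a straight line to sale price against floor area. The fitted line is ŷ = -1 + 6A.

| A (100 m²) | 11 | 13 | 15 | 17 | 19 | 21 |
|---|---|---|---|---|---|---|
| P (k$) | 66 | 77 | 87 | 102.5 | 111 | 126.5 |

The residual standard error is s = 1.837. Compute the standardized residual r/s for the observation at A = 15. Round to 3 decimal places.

-1.089

ŷ = -1 + 6·15 = 89
r = 87 − 89 = -2
r/s = -2 / 1.837 = -1.089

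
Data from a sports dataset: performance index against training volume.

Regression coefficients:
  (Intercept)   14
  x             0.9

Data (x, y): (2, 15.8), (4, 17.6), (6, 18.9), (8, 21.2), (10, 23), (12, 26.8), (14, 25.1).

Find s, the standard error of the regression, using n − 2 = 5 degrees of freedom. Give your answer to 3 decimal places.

x=2: ŷ = 14 + 0.9·2 = 15.8; e = 15.8 − 15.8 = 0
x=4: ŷ = 14 + 0.9·4 = 17.6; e = 17.6 − 17.6 = 0
x=6: ŷ = 14 + 0.9·6 = 19.4; e = 18.9 − 19.4 = -0.5
x=8: ŷ = 14 + 0.9·8 = 21.2; e = 21.2 − 21.2 = 0
x=10: ŷ = 14 + 0.9·10 = 23; e = 23 − 23 = 0
x=12: ŷ = 14 + 0.9·12 = 24.8; e = 26.8 − 24.8 = 2
x=14: ŷ = 14 + 0.9·14 = 26.6; e = 25.1 − 26.6 = -1.5
SSE = 0 + 0 + 0.25 + 0 + 0 + 4 + 2.25 = 6.5
s = √(6.5/5) = √1.3 ≈ 1.140

s = 1.140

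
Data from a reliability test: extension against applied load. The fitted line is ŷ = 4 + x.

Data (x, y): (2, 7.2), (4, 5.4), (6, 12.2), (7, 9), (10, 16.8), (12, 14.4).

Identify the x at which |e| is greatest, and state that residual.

x=2: ŷ = 4 + 2 = 6; e = 7.2 − 6 = 1.2
x=4: ŷ = 4 + 4 = 8; e = 5.4 − 8 = -2.6
x=6: ŷ = 4 + 6 = 10; e = 12.2 − 10 = 2.2
x=7: ŷ = 4 + 7 = 11; e = 9 − 11 = -2
x=10: ŷ = 4 + 10 = 14; e = 16.8 − 14 = 2.8
x=12: ŷ = 4 + 12 = 16; e = 14.4 − 16 = -1.6
Largest |e| is 2.8 at x = 10, residual 2.8.

x = 10, e = 2.8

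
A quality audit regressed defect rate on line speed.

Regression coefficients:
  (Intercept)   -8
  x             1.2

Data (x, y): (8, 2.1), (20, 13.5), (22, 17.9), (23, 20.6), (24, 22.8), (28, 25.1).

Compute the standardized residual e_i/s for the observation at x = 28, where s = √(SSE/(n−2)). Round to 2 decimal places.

-0.29

x=8: ŷ = -8 + 1.2·8 = 1.6; e = 2.1 − 1.6 = 0.5
x=20: ŷ = -8 + 1.2·20 = 16; e = 13.5 − 16 = -2.5
x=22: ŷ = -8 + 1.2·22 = 18.4; e = 17.9 − 18.4 = -0.5
x=23: ŷ = -8 + 1.2·23 = 19.6; e = 20.6 − 19.6 = 1
x=24: ŷ = -8 + 1.2·24 = 20.8; e = 22.8 − 20.8 = 2
x=28: ŷ = -8 + 1.2·28 = 25.6; e = 25.1 − 25.6 = -0.5
SSE = 0.25 + 6.25 + 0.25 + 1 + 4 + 0.25 = 12
s = √(12/4) = 1.73205
e/s = -0.5 / 1.73205 = -0.29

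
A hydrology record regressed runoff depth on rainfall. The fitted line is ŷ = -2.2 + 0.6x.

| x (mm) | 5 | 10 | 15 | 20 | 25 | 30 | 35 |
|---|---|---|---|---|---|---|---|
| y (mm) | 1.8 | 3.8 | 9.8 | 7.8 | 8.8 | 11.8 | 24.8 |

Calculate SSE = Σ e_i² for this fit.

x=5: ŷ = -2.2 + 0.6·5 = 0.8; e = 1.8 − 0.8 = 1
x=10: ŷ = -2.2 + 0.6·10 = 3.8; e = 3.8 − 3.8 = 0
x=15: ŷ = -2.2 + 0.6·15 = 6.8; e = 9.8 − 6.8 = 3
x=20: ŷ = -2.2 + 0.6·20 = 9.8; e = 7.8 − 9.8 = -2
x=25: ŷ = -2.2 + 0.6·25 = 12.8; e = 8.8 − 12.8 = -4
x=30: ŷ = -2.2 + 0.6·30 = 15.8; e = 11.8 − 15.8 = -4
x=35: ŷ = -2.2 + 0.6·35 = 18.8; e = 24.8 − 18.8 = 6
SSE = 1 + 0 + 9 + 4 + 16 + 16 + 36 = 82

SSE = 82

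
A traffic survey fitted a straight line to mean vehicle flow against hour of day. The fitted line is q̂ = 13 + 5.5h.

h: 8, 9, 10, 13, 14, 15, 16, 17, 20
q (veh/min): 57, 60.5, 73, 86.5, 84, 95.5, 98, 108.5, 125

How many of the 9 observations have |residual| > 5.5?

h=8: q̂ = 13 + 5.5·8 = 57; e = 57 − 57 = 0
h=9: q̂ = 13 + 5.5·9 = 62.5; e = 60.5 − 62.5 = -2
h=10: q̂ = 13 + 5.5·10 = 68; e = 73 − 68 = 5
h=13: q̂ = 13 + 5.5·13 = 84.5; e = 86.5 − 84.5 = 2
h=14: q̂ = 13 + 5.5·14 = 90; e = 84 − 90 = -6
h=15: q̂ = 13 + 5.5·15 = 95.5; e = 95.5 − 95.5 = 0
h=16: q̂ = 13 + 5.5·16 = 101; e = 98 − 101 = -3
h=17: q̂ = 13 + 5.5·17 = 106.5; e = 108.5 − 106.5 = 2
h=20: q̂ = 13 + 5.5·20 = 123; e = 125 − 123 = 2
|e| > 5.5: h=14 (|e|=6) → 1

1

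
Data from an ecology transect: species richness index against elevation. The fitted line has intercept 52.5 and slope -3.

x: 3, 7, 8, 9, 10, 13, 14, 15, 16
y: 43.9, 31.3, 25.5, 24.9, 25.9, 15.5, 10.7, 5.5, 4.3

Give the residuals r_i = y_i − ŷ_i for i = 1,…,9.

x=3: ŷ = 52.5 − 3·3 = 43.5; r = 43.9 − 43.5 = 0.4
x=7: ŷ = 52.5 − 3·7 = 31.5; r = 31.3 − 31.5 = -0.2
x=8: ŷ = 52.5 − 3·8 = 28.5; r = 25.5 − 28.5 = -3
x=9: ŷ = 52.5 − 3·9 = 25.5; r = 24.9 − 25.5 = -0.6
x=10: ŷ = 52.5 − 3·10 = 22.5; r = 25.9 − 22.5 = 3.4
x=13: ŷ = 52.5 − 3·13 = 13.5; r = 15.5 − 13.5 = 2
x=14: ŷ = 52.5 − 3·14 = 10.5; r = 10.7 − 10.5 = 0.2
x=15: ŷ = 52.5 − 3·15 = 7.5; r = 5.5 − 7.5 = -2
x=16: ŷ = 52.5 − 3·16 = 4.5; r = 4.3 − 4.5 = -0.2

0.4, -0.2, -3, -0.6, 3.4, 2, 0.2, -2, -0.2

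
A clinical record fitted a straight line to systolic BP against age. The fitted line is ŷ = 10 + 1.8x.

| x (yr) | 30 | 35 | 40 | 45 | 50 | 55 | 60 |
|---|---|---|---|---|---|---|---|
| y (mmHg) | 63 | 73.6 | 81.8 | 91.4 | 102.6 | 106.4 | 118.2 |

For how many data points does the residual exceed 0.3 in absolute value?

5

x=30: ŷ = 10 + 1.8·30 = 64; r = 63 − 64 = -1
x=35: ŷ = 10 + 1.8·35 = 73; r = 73.6 − 73 = 0.6
x=40: ŷ = 10 + 1.8·40 = 82; r = 81.8 − 82 = -0.2
x=45: ŷ = 10 + 1.8·45 = 91; r = 91.4 − 91 = 0.4
x=50: ŷ = 10 + 1.8·50 = 100; r = 102.6 − 100 = 2.6
x=55: ŷ = 10 + 1.8·55 = 109; r = 106.4 − 109 = -2.6
x=60: ŷ = 10 + 1.8·60 = 118; r = 118.2 − 118 = 0.2
|r| > 0.3: x=30 (|r|=1), x=35 (|r|=0.6), x=45 (|r|=0.4), x=50 (|r|=2.6), x=55 (|r|=2.6) → 5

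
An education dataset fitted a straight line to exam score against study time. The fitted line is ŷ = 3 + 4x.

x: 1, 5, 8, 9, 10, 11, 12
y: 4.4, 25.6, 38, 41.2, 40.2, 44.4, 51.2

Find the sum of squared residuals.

x=1: ŷ = 3 + 4·1 = 7; e = 4.4 − 7 = -2.6
x=5: ŷ = 3 + 4·5 = 23; e = 25.6 − 23 = 2.6
x=8: ŷ = 3 + 4·8 = 35; e = 38 − 35 = 3
x=9: ŷ = 3 + 4·9 = 39; e = 41.2 − 39 = 2.2
x=10: ŷ = 3 + 4·10 = 43; e = 40.2 − 43 = -2.8
x=11: ŷ = 3 + 4·11 = 47; e = 44.4 − 47 = -2.6
x=12: ŷ = 3 + 4·12 = 51; e = 51.2 − 51 = 0.2
SSE = 6.76 + 6.76 + 9 + 4.84 + 7.84 + 6.76 + 0.04 = 42

SSE = 42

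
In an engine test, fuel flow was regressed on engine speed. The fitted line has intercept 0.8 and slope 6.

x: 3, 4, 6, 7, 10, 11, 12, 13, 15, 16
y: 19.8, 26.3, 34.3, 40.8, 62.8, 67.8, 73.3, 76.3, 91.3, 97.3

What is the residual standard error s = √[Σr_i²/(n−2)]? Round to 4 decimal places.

s = 1.7854

x=3: ŷ = 0.8 + 6·3 = 18.8; r = 19.8 − 18.8 = 1
x=4: ŷ = 0.8 + 6·4 = 24.8; r = 26.3 − 24.8 = 1.5
x=6: ŷ = 0.8 + 6·6 = 36.8; r = 34.3 − 36.8 = -2.5
x=7: ŷ = 0.8 + 6·7 = 42.8; r = 40.8 − 42.8 = -2
x=10: ŷ = 0.8 + 6·10 = 60.8; r = 62.8 − 60.8 = 2
x=11: ŷ = 0.8 + 6·11 = 66.8; r = 67.8 − 66.8 = 1
x=12: ŷ = 0.8 + 6·12 = 72.8; r = 73.3 − 72.8 = 0.5
x=13: ŷ = 0.8 + 6·13 = 78.8; r = 76.3 − 78.8 = -2.5
x=15: ŷ = 0.8 + 6·15 = 90.8; r = 91.3 − 90.8 = 0.5
x=16: ŷ = 0.8 + 6·16 = 96.8; r = 97.3 − 96.8 = 0.5
SSE = 1 + 2.25 + 6.25 + 4 + 4 + 1 + 0.25 + 6.25 + 0.25 + 0.25 = 25.5
s = √(25.5/8) = √3.1875 ≈ 1.7854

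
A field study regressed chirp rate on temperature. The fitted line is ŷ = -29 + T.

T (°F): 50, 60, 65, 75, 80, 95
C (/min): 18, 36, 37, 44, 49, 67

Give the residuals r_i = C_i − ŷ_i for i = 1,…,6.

T=50: ŷ = -29 + 50 = 21; r = 18 − 21 = -3
T=60: ŷ = -29 + 60 = 31; r = 36 − 31 = 5
T=65: ŷ = -29 + 65 = 36; r = 37 − 36 = 1
T=75: ŷ = -29 + 75 = 46; r = 44 − 46 = -2
T=80: ŷ = -29 + 80 = 51; r = 49 − 51 = -2
T=95: ŷ = -29 + 95 = 66; r = 67 − 66 = 1

-3, 5, 1, -2, -2, 1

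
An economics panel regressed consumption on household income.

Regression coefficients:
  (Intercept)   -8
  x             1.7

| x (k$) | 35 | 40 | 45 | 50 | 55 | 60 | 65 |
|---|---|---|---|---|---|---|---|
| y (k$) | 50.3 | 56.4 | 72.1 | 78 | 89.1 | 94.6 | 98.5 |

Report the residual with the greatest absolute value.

r = -4

x=35: ŷ = -8 + 1.7·35 = 51.5; r = 50.3 − 51.5 = -1.2
x=40: ŷ = -8 + 1.7·40 = 60; r = 56.4 − 60 = -3.6
x=45: ŷ = -8 + 1.7·45 = 68.5; r = 72.1 − 68.5 = 3.6
x=50: ŷ = -8 + 1.7·50 = 77; r = 78 − 77 = 1
x=55: ŷ = -8 + 1.7·55 = 85.5; r = 89.1 − 85.5 = 3.6
x=60: ŷ = -8 + 1.7·60 = 94; r = 94.6 − 94 = 0.6
x=65: ŷ = -8 + 1.7·65 = 102.5; r = 98.5 − 102.5 = -4
Largest |r| is 4 at x = 65, residual -4.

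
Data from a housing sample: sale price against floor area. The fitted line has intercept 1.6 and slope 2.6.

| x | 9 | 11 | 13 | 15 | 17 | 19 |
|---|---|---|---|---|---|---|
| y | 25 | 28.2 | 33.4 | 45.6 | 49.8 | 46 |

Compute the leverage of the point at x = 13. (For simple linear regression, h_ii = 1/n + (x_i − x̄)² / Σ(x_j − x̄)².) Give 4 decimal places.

h = 0.1810

x̄ = (9 + 11 + 13 + 15 + 17 + 19)/6 = 14
Σ(x − x̄)² = 25 + 9 + 1 + 1 + 9 + 25 = 70
h = 1/6 + (-1)²/70 = 0.166667 + 0.0142857 = 0.1810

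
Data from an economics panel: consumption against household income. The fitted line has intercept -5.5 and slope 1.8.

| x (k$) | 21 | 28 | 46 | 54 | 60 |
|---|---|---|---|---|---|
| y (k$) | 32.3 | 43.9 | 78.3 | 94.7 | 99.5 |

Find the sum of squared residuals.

SSE = 20

x=21: ŷ = -5.5 + 1.8·21 = 32.3; r = 32.3 − 32.3 = 0
x=28: ŷ = -5.5 + 1.8·28 = 44.9; r = 43.9 − 44.9 = -1
x=46: ŷ = -5.5 + 1.8·46 = 77.3; r = 78.3 − 77.3 = 1
x=54: ŷ = -5.5 + 1.8·54 = 91.7; r = 94.7 − 91.7 = 3
x=60: ŷ = -5.5 + 1.8·60 = 102.5; r = 99.5 − 102.5 = -3
SSE = 0 + 1 + 1 + 9 + 9 = 20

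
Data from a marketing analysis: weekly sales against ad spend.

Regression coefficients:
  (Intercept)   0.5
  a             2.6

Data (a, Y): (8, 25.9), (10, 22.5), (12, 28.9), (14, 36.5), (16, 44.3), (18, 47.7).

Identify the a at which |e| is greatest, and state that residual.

a=8: ŷ = 0.5 + 2.6·8 = 21.3; e = 25.9 − 21.3 = 4.6
a=10: ŷ = 0.5 + 2.6·10 = 26.5; e = 22.5 − 26.5 = -4
a=12: ŷ = 0.5 + 2.6·12 = 31.7; e = 28.9 − 31.7 = -2.8
a=14: ŷ = 0.5 + 2.6·14 = 36.9; e = 36.5 − 36.9 = -0.4
a=16: ŷ = 0.5 + 2.6·16 = 42.1; e = 44.3 − 42.1 = 2.2
a=18: ŷ = 0.5 + 2.6·18 = 47.3; e = 47.7 − 47.3 = 0.4
Largest |e| is 4.6 at a = 8, residual 4.6.

a = 8, e = 4.6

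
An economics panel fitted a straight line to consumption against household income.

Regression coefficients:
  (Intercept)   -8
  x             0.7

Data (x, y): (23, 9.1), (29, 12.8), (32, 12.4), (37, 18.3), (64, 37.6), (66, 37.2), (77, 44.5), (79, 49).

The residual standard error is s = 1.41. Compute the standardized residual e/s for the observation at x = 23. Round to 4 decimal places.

0.7092

ŷ = -8 + 0.7·23 = 8.1
e = 9.1 − 8.1 = 1
e/s = 1 / 1.41 = 0.7092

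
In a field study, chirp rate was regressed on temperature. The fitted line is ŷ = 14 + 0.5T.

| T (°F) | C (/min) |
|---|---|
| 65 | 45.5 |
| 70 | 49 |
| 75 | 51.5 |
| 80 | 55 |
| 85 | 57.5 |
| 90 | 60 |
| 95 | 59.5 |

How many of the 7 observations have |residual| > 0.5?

T=65: ŷ = 14 + 0.5·65 = 46.5; e = 45.5 − 46.5 = -1
T=70: ŷ = 14 + 0.5·70 = 49; e = 49 − 49 = 0
T=75: ŷ = 14 + 0.5·75 = 51.5; e = 51.5 − 51.5 = 0
T=80: ŷ = 14 + 0.5·80 = 54; e = 55 − 54 = 1
T=85: ŷ = 14 + 0.5·85 = 56.5; e = 57.5 − 56.5 = 1
T=90: ŷ = 14 + 0.5·90 = 59; e = 60 − 59 = 1
T=95: ŷ = 14 + 0.5·95 = 61.5; e = 59.5 − 61.5 = -2
|e| > 0.5: T=65 (|e|=1), T=80 (|e|=1), T=85 (|e|=1), T=90 (|e|=1), T=95 (|e|=2) → 5

5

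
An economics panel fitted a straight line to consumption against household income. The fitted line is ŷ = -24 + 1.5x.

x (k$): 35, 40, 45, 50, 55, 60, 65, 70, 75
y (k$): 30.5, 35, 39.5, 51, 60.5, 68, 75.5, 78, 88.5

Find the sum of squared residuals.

SSE = 42

x=35: ŷ = -24 + 1.5·35 = 28.5; r = 30.5 − 28.5 = 2
x=40: ŷ = -24 + 1.5·40 = 36; r = 35 − 36 = -1
x=45: ŷ = -24 + 1.5·45 = 43.5; r = 39.5 − 43.5 = -4
x=50: ŷ = -24 + 1.5·50 = 51; r = 51 − 51 = 0
x=55: ŷ = -24 + 1.5·55 = 58.5; r = 60.5 − 58.5 = 2
x=60: ŷ = -24 + 1.5·60 = 66; r = 68 − 66 = 2
x=65: ŷ = -24 + 1.5·65 = 73.5; r = 75.5 − 73.5 = 2
x=70: ŷ = -24 + 1.5·70 = 81; r = 78 − 81 = -3
x=75: ŷ = -24 + 1.5·75 = 88.5; r = 88.5 − 88.5 = 0
SSE = 4 + 1 + 16 + 0 + 4 + 4 + 4 + 9 + 0 = 42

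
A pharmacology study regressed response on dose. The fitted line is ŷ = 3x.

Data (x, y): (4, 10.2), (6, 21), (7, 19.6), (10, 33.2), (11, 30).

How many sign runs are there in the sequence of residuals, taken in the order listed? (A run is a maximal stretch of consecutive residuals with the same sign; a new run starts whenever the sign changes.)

5 runs

x=4: ŷ = 3·4 = 12; r = 10.2 − 12 = -1.8
x=6: ŷ = 3·6 = 18; r = 21 − 18 = 3
x=7: ŷ = 3·7 = 21; r = 19.6 − 21 = -1.4
x=10: ŷ = 3·10 = 30; r = 33.2 − 30 = 3.2
x=11: ŷ = 3·11 = 33; r = 30 − 33 = -3
Signs: − + − + −
Runs: −×1, +×1, −×1, +×1, −×1 → 5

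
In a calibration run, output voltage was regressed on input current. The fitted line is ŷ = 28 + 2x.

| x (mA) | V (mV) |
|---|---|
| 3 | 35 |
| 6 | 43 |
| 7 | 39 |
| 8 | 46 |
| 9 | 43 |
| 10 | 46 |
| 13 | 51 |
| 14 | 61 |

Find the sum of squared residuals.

SSE = 70

x=3: ŷ = 28 + 2·3 = 34; r = 35 − 34 = 1
x=6: ŷ = 28 + 2·6 = 40; r = 43 − 40 = 3
x=7: ŷ = 28 + 2·7 = 42; r = 39 − 42 = -3
x=8: ŷ = 28 + 2·8 = 44; r = 46 − 44 = 2
x=9: ŷ = 28 + 2·9 = 46; r = 43 − 46 = -3
x=10: ŷ = 28 + 2·10 = 48; r = 46 − 48 = -2
x=13: ŷ = 28 + 2·13 = 54; r = 51 − 54 = -3
x=14: ŷ = 28 + 2·14 = 56; r = 61 − 56 = 5
SSE = 1 + 9 + 9 + 4 + 9 + 4 + 9 + 25 = 70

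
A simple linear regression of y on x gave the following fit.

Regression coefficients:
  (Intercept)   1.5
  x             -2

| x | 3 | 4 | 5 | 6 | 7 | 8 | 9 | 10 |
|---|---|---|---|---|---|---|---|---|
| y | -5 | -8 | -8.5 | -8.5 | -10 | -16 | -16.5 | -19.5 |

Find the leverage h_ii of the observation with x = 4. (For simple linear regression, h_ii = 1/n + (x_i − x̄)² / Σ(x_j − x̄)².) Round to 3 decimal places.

h = 0.274

x̄ = (3 + 4 + 5 + 6 + 7 + 8 + 9 + 10)/8 = 6.5
Σ(x − x̄)² = 12.25 + 6.25 + 2.25 + 0.25 + 0.25 + 2.25 + 6.25 + 12.25 = 42
h = 1/8 + (-2.5)²/42 = 0.125 + 0.14881 = 0.274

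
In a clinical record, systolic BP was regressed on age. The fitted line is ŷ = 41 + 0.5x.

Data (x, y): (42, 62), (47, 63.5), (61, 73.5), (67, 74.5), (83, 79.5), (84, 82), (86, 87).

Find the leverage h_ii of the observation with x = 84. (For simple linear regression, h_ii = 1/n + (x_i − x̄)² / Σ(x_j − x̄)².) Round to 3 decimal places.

h = 0.287

x̄ = (42 + 47 + 61 + 67 + 83 + 84 + 86)/7 = 67.1429
Σ(x − x̄)² = 632.163 + 405.735 + 37.7347 + 0.0204082 + 251.449 + 284.163 + 355.592 = 1966.86
h = 1/7 + (16.8571)²/1966.86 = 0.142857 + 0.144476 = 0.287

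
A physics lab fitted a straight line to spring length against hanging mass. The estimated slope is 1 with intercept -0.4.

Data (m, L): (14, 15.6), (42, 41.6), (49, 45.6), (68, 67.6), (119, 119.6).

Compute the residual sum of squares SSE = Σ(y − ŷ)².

m=14: ŷ = -0.4 + 14 = 13.6; e = 15.6 − 13.6 = 2
m=42: ŷ = -0.4 + 42 = 41.6; e = 41.6 − 41.6 = 0
m=49: ŷ = -0.4 + 49 = 48.6; e = 45.6 − 48.6 = -3
m=68: ŷ = -0.4 + 68 = 67.6; e = 67.6 − 67.6 = 0
m=119: ŷ = -0.4 + 119 = 118.6; e = 119.6 − 118.6 = 1
SSE = 4 + 0 + 9 + 0 + 1 = 14

SSE = 14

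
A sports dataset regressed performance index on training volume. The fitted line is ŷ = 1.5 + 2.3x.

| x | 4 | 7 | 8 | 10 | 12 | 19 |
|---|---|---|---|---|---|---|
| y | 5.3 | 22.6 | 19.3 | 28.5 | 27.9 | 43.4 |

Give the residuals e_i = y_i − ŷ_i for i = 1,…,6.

-5.4, 5, -0.6, 4, -1.2, -1.8

x=4: ŷ = 1.5 + 2.3·4 = 10.7; e = 5.3 − 10.7 = -5.4
x=7: ŷ = 1.5 + 2.3·7 = 17.6; e = 22.6 − 17.6 = 5
x=8: ŷ = 1.5 + 2.3·8 = 19.9; e = 19.3 − 19.9 = -0.6
x=10: ŷ = 1.5 + 2.3·10 = 24.5; e = 28.5 − 24.5 = 4
x=12: ŷ = 1.5 + 2.3·12 = 29.1; e = 27.9 − 29.1 = -1.2
x=19: ŷ = 1.5 + 2.3·19 = 45.2; e = 43.4 − 45.2 = -1.8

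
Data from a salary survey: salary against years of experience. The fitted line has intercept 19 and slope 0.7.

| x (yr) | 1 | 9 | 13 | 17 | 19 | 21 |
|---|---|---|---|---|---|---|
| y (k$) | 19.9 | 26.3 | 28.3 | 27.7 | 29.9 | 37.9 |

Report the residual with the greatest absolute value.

e = 4.2

x=1: ŷ = 19 + 0.7·1 = 19.7; e = 19.9 − 19.7 = 0.2
x=9: ŷ = 19 + 0.7·9 = 25.3; e = 26.3 − 25.3 = 1
x=13: ŷ = 19 + 0.7·13 = 28.1; e = 28.3 − 28.1 = 0.2
x=17: ŷ = 19 + 0.7·17 = 30.9; e = 27.7 − 30.9 = -3.2
x=19: ŷ = 19 + 0.7·19 = 32.3; e = 29.9 − 32.3 = -2.4
x=21: ŷ = 19 + 0.7·21 = 33.7; e = 37.9 − 33.7 = 4.2
Largest |e| is 4.2 at x = 21, residual 4.2.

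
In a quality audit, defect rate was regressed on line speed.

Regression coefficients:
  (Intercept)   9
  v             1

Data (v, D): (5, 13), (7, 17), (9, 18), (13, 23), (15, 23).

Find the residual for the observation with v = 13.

D̂ = 9 + 13 = 22
r = 23 − 22 = 1

r = 1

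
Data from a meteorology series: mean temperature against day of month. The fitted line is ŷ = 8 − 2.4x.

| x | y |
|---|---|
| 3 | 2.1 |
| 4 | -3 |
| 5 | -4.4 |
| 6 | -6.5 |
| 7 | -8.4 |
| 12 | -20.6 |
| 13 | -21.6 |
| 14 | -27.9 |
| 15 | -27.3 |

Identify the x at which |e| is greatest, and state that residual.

x = 14, e = -2.3

x=3: ŷ = 8 − 2.4·3 = 0.8; e = 2.1 − 0.8 = 1.3
x=4: ŷ = 8 − 2.4·4 = -1.6; e = -3 − (-1.6) = -1.4
x=5: ŷ = 8 − 2.4·5 = -4; e = -4.4 − (-4) = -0.4
x=6: ŷ = 8 − 2.4·6 = -6.4; e = -6.5 − (-6.4) = -0.1
x=7: ŷ = 8 − 2.4·7 = -8.8; e = -8.4 − (-8.8) = 0.4
x=12: ŷ = 8 − 2.4·12 = -20.8; e = -20.6 − (-20.8) = 0.2
x=13: ŷ = 8 − 2.4·13 = -23.2; e = -21.6 − (-23.2) = 1.6
x=14: ŷ = 8 − 2.4·14 = -25.6; e = -27.9 − (-25.6) = -2.3
x=15: ŷ = 8 − 2.4·15 = -28; e = -27.3 − (-28) = 0.7
Largest |e| is 2.3 at x = 14, residual -2.3.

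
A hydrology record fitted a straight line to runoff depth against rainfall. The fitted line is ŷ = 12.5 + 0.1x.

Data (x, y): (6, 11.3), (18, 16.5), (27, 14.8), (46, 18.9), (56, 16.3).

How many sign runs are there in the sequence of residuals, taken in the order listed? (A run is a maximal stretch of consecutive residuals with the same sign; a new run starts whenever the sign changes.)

5 runs

x=6: ŷ = 12.5 + 0.1·6 = 13.1; e = 11.3 − 13.1 = -1.8
x=18: ŷ = 12.5 + 0.1·18 = 14.3; e = 16.5 − 14.3 = 2.2
x=27: ŷ = 12.5 + 0.1·27 = 15.2; e = 14.8 − 15.2 = -0.4
x=46: ŷ = 12.5 + 0.1·46 = 17.1; e = 18.9 − 17.1 = 1.8
x=56: ŷ = 12.5 + 0.1·56 = 18.1; e = 16.3 − 18.1 = -1.8
Signs: − + − + −
Runs: −×1, +×1, −×1, +×1, −×1 → 5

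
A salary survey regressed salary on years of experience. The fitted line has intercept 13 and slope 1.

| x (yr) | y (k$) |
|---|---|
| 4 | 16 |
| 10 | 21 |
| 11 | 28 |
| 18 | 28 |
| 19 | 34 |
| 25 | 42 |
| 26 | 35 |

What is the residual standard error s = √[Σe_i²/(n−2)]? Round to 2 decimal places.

x=4: ŷ = 13 + 4 = 17; e = 16 − 17 = -1
x=10: ŷ = 13 + 10 = 23; e = 21 − 23 = -2
x=11: ŷ = 13 + 11 = 24; e = 28 − 24 = 4
x=18: ŷ = 13 + 18 = 31; e = 28 − 31 = -3
x=19: ŷ = 13 + 19 = 32; e = 34 − 32 = 2
x=25: ŷ = 13 + 25 = 38; e = 42 − 38 = 4
x=26: ŷ = 13 + 26 = 39; e = 35 − 39 = -4
SSE = 1 + 4 + 16 + 9 + 4 + 16 + 16 = 66
s = √(66/5) = √13.2 ≈ 3.63

s = 3.63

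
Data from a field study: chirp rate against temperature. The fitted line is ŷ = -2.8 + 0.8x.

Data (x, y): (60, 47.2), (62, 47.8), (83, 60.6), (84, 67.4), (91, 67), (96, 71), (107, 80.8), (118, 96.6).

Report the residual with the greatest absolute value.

e = 5

x=60: ŷ = -2.8 + 0.8·60 = 45.2; e = 47.2 − 45.2 = 2
x=62: ŷ = -2.8 + 0.8·62 = 46.8; e = 47.8 − 46.8 = 1
x=83: ŷ = -2.8 + 0.8·83 = 63.6; e = 60.6 − 63.6 = -3
x=84: ŷ = -2.8 + 0.8·84 = 64.4; e = 67.4 − 64.4 = 3
x=91: ŷ = -2.8 + 0.8·91 = 70; e = 67 − 70 = -3
x=96: ŷ = -2.8 + 0.8·96 = 74; e = 71 − 74 = -3
x=107: ŷ = -2.8 + 0.8·107 = 82.8; e = 80.8 − 82.8 = -2
x=118: ŷ = -2.8 + 0.8·118 = 91.6; e = 96.6 − 91.6 = 5
Largest |e| is 5 at x = 118, residual 5.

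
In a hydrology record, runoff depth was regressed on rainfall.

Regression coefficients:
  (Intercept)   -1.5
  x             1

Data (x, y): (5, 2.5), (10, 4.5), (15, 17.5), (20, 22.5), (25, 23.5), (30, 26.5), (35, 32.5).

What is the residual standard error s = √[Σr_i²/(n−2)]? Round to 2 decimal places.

s = 3.29

x=5: ŷ = -1.5 + 5 = 3.5; r = 2.5 − 3.5 = -1
x=10: ŷ = -1.5 + 10 = 8.5; r = 4.5 − 8.5 = -4
x=15: ŷ = -1.5 + 15 = 13.5; r = 17.5 − 13.5 = 4
x=20: ŷ = -1.5 + 20 = 18.5; r = 22.5 − 18.5 = 4
x=25: ŷ = -1.5 + 25 = 23.5; r = 23.5 − 23.5 = 0
x=30: ŷ = -1.5 + 30 = 28.5; r = 26.5 − 28.5 = -2
x=35: ŷ = -1.5 + 35 = 33.5; r = 32.5 − 33.5 = -1
SSE = 1 + 16 + 16 + 16 + 0 + 4 + 1 = 54
s = √(54/5) = √10.8 ≈ 3.29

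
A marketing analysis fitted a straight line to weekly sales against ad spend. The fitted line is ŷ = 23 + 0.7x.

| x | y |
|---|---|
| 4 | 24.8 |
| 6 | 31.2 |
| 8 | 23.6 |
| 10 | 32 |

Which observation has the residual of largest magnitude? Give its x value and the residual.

x = 8, e = -5

x=4: ŷ = 23 + 0.7·4 = 25.8; e = 24.8 − 25.8 = -1
x=6: ŷ = 23 + 0.7·6 = 27.2; e = 31.2 − 27.2 = 4
x=8: ŷ = 23 + 0.7·8 = 28.6; e = 23.6 − 28.6 = -5
x=10: ŷ = 23 + 0.7·10 = 30; e = 32 − 30 = 2
Largest |e| is 5 at x = 8, residual -5.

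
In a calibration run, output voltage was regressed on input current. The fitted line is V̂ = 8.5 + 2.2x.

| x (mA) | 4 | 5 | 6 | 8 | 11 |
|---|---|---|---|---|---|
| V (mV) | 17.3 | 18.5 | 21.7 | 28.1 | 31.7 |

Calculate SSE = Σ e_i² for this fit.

x=4: V̂ = 8.5 + 2.2·4 = 17.3; e = 17.3 − 17.3 = 0
x=5: V̂ = 8.5 + 2.2·5 = 19.5; e = 18.5 − 19.5 = -1
x=6: V̂ = 8.5 + 2.2·6 = 21.7; e = 21.7 − 21.7 = 0
x=8: V̂ = 8.5 + 2.2·8 = 26.1; e = 28.1 − 26.1 = 2
x=11: V̂ = 8.5 + 2.2·11 = 32.7; e = 31.7 − 32.7 = -1
SSE = 0 + 1 + 0 + 4 + 1 = 6

SSE = 6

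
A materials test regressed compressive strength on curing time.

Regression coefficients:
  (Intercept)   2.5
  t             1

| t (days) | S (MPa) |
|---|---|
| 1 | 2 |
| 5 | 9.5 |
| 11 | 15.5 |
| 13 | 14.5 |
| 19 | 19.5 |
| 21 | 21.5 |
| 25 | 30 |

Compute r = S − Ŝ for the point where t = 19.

Ŝ = 2.5 + 19 = 21.5
r = 19.5 − 21.5 = -2

r = -2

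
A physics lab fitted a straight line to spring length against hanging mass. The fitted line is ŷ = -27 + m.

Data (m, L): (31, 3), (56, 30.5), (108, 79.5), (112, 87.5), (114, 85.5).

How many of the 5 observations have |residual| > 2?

m=31: ŷ = -27 + 31 = 4; r = 3 − 4 = -1
m=56: ŷ = -27 + 56 = 29; r = 30.5 − 29 = 1.5
m=108: ŷ = -27 + 108 = 81; r = 79.5 − 81 = -1.5
m=112: ŷ = -27 + 112 = 85; r = 87.5 − 85 = 2.5
m=114: ŷ = -27 + 114 = 87; r = 85.5 − 87 = -1.5
|r| > 2: m=112 (|r|=2.5) → 1

1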